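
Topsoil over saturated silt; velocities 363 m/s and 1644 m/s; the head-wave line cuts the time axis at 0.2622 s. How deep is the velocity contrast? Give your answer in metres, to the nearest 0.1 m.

48.8 m

h = tᵢ·V₁·V₂ / (2·√(V₂²−V₁²)).
√(V₂²−V₁²) = √(1644² − 363²) = 1603.4 m/s.
h = 0.2622 s × 363 × 1644 / (2 × 1603.4) = 48.79 m.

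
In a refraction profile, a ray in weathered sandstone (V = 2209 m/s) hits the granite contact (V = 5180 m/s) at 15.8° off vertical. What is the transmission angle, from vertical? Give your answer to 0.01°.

39.68°

Snell's law: sin θ₂ = (V₂/V₁)·sin θ₁ = (5180/2209)·sin 15.8° = 0.6385.
θ₂ = sin⁻¹(0.6385) = 39.68° (from vertical).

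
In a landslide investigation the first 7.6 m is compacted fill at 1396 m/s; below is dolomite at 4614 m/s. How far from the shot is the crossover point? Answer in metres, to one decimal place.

20.8 m

x_cross = 2h·√((V₂+V₁)/(V₂−V₁)).
(V₂+V₁)/(V₂−V₁) = (4614+1396)/(4614−1396) = 1.8676; √ = 1.3666.
x_cross = 2·7.6·1.3666 = 20.77 m.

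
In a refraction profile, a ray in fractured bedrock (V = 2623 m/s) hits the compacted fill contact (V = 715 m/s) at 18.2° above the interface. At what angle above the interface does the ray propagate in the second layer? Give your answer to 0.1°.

Angle from the normal: 90° − 18.2° = 71.8°.
Snell's law: sin θ₂ = (V₂/V₁)·sin θ₁ = (715/2623)·sin 71.8° = 0.2590.
θ₂ = arcsin 0.2590 = 15.01° from the normal.
From the interface: 90° − 15.01° = 74.99°.

75.0°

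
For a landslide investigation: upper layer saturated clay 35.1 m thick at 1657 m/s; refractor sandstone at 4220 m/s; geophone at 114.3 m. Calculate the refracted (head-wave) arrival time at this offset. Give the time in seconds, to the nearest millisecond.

θ_c = arcsin(V₁/V₂) = arcsin(1657/4220) = 23.12°, cos θ_c = 0.9197.
Intercept time tᵢ = 2h cos θ_c / V₁ = 2·35.1·0.9197/1657 = 0.03896 s.
t = x/V₂ + tᵢ = 114.3/4220 + 0.03896 = 0.06605 s.

0.066 s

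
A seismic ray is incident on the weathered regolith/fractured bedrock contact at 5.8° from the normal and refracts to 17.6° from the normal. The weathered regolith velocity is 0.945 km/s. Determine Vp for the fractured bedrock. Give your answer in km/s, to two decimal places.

sin 5.8° = 0.1011; sin 17.6° = 0.3024.
V₂ = V₁·(sin θ₂/sin θ₁) = 0.945·(0.3024/0.1011) = 2.83 km/s.

2.83 km/s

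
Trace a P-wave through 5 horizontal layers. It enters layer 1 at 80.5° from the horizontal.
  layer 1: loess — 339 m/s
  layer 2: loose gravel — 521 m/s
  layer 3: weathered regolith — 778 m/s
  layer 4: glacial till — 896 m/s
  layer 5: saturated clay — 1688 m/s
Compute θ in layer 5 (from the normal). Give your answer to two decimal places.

55.27°

From the normal: θ₁ = 90° − 80.5° = 9.5°.
Snell's law across each interface conserves sin θ / V, so sin θ_5 = V_5·sin θ₁/V₁.
sin θ_5 = 1688 × sin 9.5° / 339 = 0.8218.
θ_5 = arcsin 0.8218 = 55.27°.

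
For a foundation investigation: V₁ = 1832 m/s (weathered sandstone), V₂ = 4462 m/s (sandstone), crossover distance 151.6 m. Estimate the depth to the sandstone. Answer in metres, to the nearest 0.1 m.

h = (x_cross/2)·√((V₂−V₁)/(V₂+V₁)).
(V₂−V₁)/(V₂+V₁) = (4462−1832)/(4462+1832) = 0.4179; √ = 0.6464.
h = (151.6/2)·0.6464 = 49.00 m.

49.0 m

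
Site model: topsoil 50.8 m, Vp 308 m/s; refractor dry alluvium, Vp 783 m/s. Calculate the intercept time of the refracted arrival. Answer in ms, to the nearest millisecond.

tᵢ = 2h·√(V₂²−V₁²)/(V₁V₂).
√(V₂²−V₁²) = √(783²−308²) = 719.9 m/s.
tᵢ = 2·50.8·719.9/(308·783) = 0.30328 s.

303 ms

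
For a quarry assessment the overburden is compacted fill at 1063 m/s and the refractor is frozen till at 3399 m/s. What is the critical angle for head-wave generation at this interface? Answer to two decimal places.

18.22°

Critical incidence: sin θ_c = V₁/V₂ = 1063/3399 = 0.3127.
θ_c = arcsin 0.3127 = 18.22°.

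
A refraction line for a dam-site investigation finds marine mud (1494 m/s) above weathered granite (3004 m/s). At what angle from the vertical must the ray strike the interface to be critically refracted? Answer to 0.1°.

Critical incidence: sin θ_c = V₁/V₂ = 1494/3004 = 0.4973.
θ_c = arcsin 0.4973 = 29.82°.

29.8°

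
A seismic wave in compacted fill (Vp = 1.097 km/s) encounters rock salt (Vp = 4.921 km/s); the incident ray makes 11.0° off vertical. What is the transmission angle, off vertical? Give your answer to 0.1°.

sin θ₁/V₁ = sin θ₂/V₂ ⇒ sin θ₂ = 4.921·sin 11.0°/1.097 = 4.921·0.1908/1.097 = 0.8559.
θ₂ = sin⁻¹(0.8559) = 58.86° (from vertical).

58.9°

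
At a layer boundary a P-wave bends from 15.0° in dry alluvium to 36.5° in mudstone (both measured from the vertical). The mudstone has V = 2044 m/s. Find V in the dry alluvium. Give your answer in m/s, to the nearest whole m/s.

Snell's law: sin 15.0°/V₁ = sin 36.5°/V₂.
V₁ = V₂·sin 15.0°/sin 36.5° = 2044 × 0.4351 = 889.38 m/s.

889 m/s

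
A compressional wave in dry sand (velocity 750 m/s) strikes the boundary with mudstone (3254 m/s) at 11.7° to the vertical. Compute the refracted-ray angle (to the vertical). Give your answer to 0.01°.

61.62°

Snell's law: sin θ₂ = (V₂/V₁)·sin θ₁ = (3254/750)·sin 11.7° = 0.8798.
θ₂ = sin⁻¹(0.8798) = 61.62° (from vertical).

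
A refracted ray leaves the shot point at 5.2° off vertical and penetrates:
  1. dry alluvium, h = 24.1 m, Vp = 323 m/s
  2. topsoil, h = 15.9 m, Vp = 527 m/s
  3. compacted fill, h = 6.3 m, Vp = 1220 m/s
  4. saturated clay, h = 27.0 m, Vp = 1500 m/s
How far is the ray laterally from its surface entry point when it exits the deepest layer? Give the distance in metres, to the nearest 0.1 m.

19.4 m

Ray parameter p = sin 5.2° / 323 m/s = 2.8060e-04 s/m.
Layer 1: θ = 5.20°; offset = 24.1·tan 5.20° = 2.193 m.
Layer 2: sin θ = p·527 = 0.1479 → θ = 8.50°; offset = 15.9·tan 8.50° = 2.377 m.
Layer 3: sin θ = p·1220 = 0.3423 → θ = 20.02°; offset = 6.3·tan 20.02° = 2.295 m.
Layer 4: sin θ = p·1500 = 0.4209 → θ = 24.89°; offset = 27.0·tan 24.89° = 12.528 m.
Σ offsets = 19.394 m.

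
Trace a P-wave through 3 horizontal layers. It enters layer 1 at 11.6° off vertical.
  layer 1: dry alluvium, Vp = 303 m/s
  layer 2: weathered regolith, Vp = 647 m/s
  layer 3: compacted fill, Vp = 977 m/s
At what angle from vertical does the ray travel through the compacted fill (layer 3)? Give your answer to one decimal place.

40.4°

Ray parameter p = sin 11.6° / 303 = 6.6362e-04 s/m.
sin θ_3 = p·V_3 = 6.6362e-04 × 977 = 0.6484.
θ_3 = 40.42° from the vertical.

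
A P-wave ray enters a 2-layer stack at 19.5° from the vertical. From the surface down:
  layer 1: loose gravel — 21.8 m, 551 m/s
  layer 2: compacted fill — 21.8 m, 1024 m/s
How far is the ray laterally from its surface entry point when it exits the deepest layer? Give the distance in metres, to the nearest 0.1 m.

25.0 m

p = sin θ₁/V₁ = sin 19.5°/551 = 6.0582e-04 s/m is conserved through the stack.
Layer 1: θ = 19.50°; offset = 21.8·tan 19.50° = 7.720 m.
Layer 2: sin θ = p·1024 = 0.6204 → θ = 38.34°; offset = 21.8·tan 38.34° = 17.243 m.
Summing the layer offsets gives 24.963 m.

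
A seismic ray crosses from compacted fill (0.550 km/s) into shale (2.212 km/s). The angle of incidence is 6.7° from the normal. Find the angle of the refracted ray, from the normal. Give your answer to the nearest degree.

sin θ₁/V₁ = sin θ₂/V₂ ⇒ sin θ₂ = 2.212·sin 6.7°/0.550 = 2.212·0.1167/0.550 = 0.4692.
θ₂ = arcsin 0.4692 = 27.98° from the normal.

28°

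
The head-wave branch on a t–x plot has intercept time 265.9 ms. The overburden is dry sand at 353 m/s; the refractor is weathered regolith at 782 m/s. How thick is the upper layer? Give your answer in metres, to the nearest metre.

53 m

θ_c = arcsin(353/782) = 26.83°; cos θ_c = 0.8923.
tᵢ = 2h cos θ_c/V₁ ⇒ h = tᵢ·V₁/(2 cos θ_c) = 0.2659·353/(2·0.8923) = 52.59 m.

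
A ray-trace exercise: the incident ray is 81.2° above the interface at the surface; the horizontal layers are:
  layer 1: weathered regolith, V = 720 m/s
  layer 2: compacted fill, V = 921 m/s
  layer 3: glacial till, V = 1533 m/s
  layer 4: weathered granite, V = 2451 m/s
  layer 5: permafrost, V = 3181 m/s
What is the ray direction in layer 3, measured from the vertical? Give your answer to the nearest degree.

19°

From the normal: θ₁ = 90° − 81.2° = 8.8°.
Ray parameter p = sin 8.8° / 720 = 2.1248e-04 s/m.
sin θ_3 = p·V_3 = 2.1248e-04 × 1533 = 0.3257.
θ_3 = arcsin 0.3257 = 19.01°.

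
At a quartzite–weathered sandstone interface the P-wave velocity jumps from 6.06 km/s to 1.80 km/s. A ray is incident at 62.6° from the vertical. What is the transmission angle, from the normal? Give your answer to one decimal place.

15.3°

sin θ₁/V₁ = sin θ₂/V₂ ⇒ sin θ₂ = 1.80·sin 62.6°/6.06 = 1.80·0.8878/6.06 = 0.2637.
θ₂ = sin⁻¹(0.2637) = 15.29° (from vertical).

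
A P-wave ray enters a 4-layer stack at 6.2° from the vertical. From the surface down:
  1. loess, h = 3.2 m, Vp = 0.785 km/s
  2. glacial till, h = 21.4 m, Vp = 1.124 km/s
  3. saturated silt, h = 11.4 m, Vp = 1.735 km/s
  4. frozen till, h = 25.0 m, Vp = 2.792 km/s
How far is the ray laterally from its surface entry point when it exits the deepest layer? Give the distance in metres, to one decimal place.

Ray parameter p = sin 6.2° / 0.785 km/s = 1.3758e-01 s/km.
Layer 1: θ = 6.20°; offset = 3.2·tan 6.20° = 0.348 m.
Layer 2: sin θ = p·1.124 = 0.1546 → θ = 8.90°; offset = 21.4·tan 8.90° = 3.350 m.
Layer 3: sin θ = p·1.735 = 0.2387 → θ = 13.81°; offset = 11.4·tan 13.81° = 2.802 m.
Layer 4: sin θ = p·2.792 = 0.3841 → θ = 22.59°; offset = 25.0·tan 22.59° = 10.401 m.
Summing the layer offsets gives 16.900 m.

16.9 m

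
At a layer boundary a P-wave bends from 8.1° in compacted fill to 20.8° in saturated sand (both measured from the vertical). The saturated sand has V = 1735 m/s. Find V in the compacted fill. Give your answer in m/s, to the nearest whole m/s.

sin 8.1° = 0.1409; sin 20.8° = 0.3551.
V₁ = V₂·(sin θ₁/sin θ₂) = 1735·(0.1409/0.3551) = 688.42 m/s.

688 m/s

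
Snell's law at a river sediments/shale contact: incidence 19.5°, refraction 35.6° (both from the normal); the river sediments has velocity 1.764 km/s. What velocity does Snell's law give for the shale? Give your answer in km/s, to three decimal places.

Snell's law: sin 19.5°/V₁ = sin 35.6°/V₂.
V₂ = V₁·sin 35.6°/sin 19.5° = 1.764 × 1.7439 = 3.076 km/s.

3.076 km/s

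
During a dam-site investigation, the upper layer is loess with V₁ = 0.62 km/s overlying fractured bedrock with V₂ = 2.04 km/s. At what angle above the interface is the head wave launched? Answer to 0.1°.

At critical incidence the refracted ray runs along the interface (θ₂ = 90°), so sin θ_c = V₁/V₂.
θ_c = arcsin(0.62/2.04) = arcsin 0.3039 = 17.69°.
Measured from the interface: 90° − 17.69° = 72.31°.

72.3°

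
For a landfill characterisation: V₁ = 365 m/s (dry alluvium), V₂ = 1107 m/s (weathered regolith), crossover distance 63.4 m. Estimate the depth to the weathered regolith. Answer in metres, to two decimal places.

22.51 m

h = (x_cross/2)·√((V₂−V₁)/(V₂+V₁)).
(V₂−V₁)/(V₂+V₁) = (1107−365)/(1107+365) = 0.5041; √ = 0.7100.
h = (63.4/2)·0.7100 = 22.51 m.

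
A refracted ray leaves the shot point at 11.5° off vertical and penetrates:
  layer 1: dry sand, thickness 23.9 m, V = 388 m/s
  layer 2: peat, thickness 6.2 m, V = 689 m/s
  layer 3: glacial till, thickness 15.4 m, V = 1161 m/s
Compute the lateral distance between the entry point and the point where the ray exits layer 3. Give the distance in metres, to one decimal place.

18.7 m

Ray parameter p = sin 11.5° / 388 m/s = 5.1383e-04 s/m.
Layer 1: θ = 11.50°; offset = 23.9·tan 11.50° = 4.863 m.
Layer 2: sin θ = p·689 = 0.3540 → θ = 20.73°; offset = 6.2·tan 20.73° = 2.347 m.
Layer 3: sin θ = p·1161 = 0.5966 → θ = 36.62°; offset = 15.4·tan 36.62° = 11.447 m.
Summing the layer offsets gives 18.657 m.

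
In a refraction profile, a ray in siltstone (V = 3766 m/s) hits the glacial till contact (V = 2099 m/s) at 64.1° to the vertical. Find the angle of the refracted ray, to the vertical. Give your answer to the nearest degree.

Snell's law: sin θ₂ = (V₂/V₁)·sin θ₁ = (2099/3766)·sin 64.1° = 0.5014.
θ₂ = arcsin 0.5014 = 30.09° from the normal.

30°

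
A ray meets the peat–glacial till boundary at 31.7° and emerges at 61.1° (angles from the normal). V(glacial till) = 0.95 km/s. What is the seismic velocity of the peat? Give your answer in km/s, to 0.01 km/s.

0.57 km/s

Snell's law: sin 31.7°/V₁ = sin 61.1°/V₂.
V₁ = V₂·sin 31.7°/sin 61.1° = 0.95 × 0.6002 = 0.57 km/s.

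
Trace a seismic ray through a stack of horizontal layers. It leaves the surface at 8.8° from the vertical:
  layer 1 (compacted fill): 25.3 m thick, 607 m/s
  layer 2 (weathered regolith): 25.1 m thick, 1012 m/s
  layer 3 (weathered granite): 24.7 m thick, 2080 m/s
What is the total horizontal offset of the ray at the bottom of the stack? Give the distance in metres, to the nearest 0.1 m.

Apply Snell's law at each interface; in layer i the horizontal offset is hᵢ·tan θᵢ.
Layer 1: θ = 8.80°; offset = 25.3·tan 8.80° = 3.917 m.
Layer 2: sin θ = 1012·sin 8.8°/607 = 0.2551, θ = 14.78°; offset = 25.1·tan 14.78° = 6.621 m.
Layer 3: sin θ = 2080·sin 8.8°/607 = 0.5242, θ = 31.62°; offset = 24.7·tan 31.62° = 15.205 m.
Total horizontal offset = 25.743 m.

25.7 m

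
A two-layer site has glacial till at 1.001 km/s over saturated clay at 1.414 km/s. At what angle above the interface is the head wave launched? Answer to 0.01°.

44.93°

Critical incidence: sin θ_c = V₁/V₂ = 1.001/1.414 = 0.7079.
θ_c = arcsin 0.7079 = 45.07°.
Measured from the interface: 90° − 45.07° = 44.93°.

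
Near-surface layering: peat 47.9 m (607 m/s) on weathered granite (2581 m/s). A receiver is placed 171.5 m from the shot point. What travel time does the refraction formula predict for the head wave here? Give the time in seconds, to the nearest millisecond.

0.220 s

t = x/V₂ + 2h·√(V₂²−V₁²)/(V₁V₂).
√(V₂²−V₁²) = √(2581²−607²) = 2508.6 m/s; delay term = 2·47.9·2508.6/(607·2581) = 0.15340 s.
t = 171.5/2581 + 0.15340 = 0.21985 s.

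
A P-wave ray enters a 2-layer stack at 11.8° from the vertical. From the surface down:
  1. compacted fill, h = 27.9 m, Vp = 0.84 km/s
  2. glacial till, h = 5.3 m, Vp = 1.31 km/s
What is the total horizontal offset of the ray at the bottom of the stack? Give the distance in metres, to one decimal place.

Ray parameter p = sin 11.8° / 0.84 km/s = 2.4345e-01 s/km.
Layer 1: θ = 11.80°; offset = 27.9·tan 11.80° = 5.829 m.
Layer 2: sin θ = p·1.31 = 0.3189 → θ = 18.60°; offset = 5.3·tan 18.60° = 1.783 m.
Summing the layer offsets gives 7.612 m.

7.6 m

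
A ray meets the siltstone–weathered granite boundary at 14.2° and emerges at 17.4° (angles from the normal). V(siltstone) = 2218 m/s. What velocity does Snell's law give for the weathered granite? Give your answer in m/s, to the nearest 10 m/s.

sin 14.2° = 0.2453; sin 17.4° = 0.2990.
V₂ = V₁·(sin θ₂/sin θ₁) = 2218·(0.2990/0.2453) = 2703.84 m/s.

2700 m/s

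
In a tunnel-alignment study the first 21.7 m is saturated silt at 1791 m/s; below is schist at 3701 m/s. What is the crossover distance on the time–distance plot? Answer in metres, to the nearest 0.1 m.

θ_c = arcsin(1791/3701) = 28.94°, so cos θ_c = 0.8751 and tᵢ = 2h cos θ_c/V₁ = 0.0212 s.
At crossover x/V₁ = x/V₂ + tᵢ ⇒ x = tᵢ/(1/V₁ − 1/V₂) = 0.02121/(5.5835e-04 − 2.7020e-04) = 73.59 m.

73.6 m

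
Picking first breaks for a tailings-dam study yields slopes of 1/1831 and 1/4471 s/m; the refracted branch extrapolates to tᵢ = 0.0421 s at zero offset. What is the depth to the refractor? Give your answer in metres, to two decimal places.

h = tᵢ·V₁·V₂ / (2·√(V₂²−V₁²)).
√(V₂²−V₁²) = √(4471² − 1831²) = 4078.9 m/s.
h = 0.0421 s × 1831 × 4471 / (2 × 4078.9) = 42.25 m.

42.25 m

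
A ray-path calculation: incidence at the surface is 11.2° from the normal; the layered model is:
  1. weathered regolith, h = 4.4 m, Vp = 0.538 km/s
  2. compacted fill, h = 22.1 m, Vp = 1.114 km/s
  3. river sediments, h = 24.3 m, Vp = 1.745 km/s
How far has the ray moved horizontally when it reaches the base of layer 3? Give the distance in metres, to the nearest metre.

Apply Snell's law at each interface; in layer i the horizontal offset is hᵢ·tan θᵢ.
Layer 1: θ = 11.20°; offset = 4.4·tan 11.20° = 0.871 m.
Layer 2: sin θ = 1.114·sin 11.2°/0.538 = 0.4022, θ = 23.72°; offset = 22.1·tan 23.72° = 9.708 m.
Layer 3: sin θ = 1.745·sin 11.2°/0.538 = 0.6300, θ = 39.05°; offset = 24.3·tan 39.05° = 19.713 m.
Total horizontal offset = 30.292 m.

30 m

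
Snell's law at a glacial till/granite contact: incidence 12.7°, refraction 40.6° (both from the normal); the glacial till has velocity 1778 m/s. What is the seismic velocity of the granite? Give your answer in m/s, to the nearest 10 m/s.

sin 12.7° = 0.2198; sin 40.6° = 0.6508.
V₂ = V₁·(sin θ₂/sin θ₁) = 1778·(0.6508/0.2198) = 5263.12 m/s.

5260 m/s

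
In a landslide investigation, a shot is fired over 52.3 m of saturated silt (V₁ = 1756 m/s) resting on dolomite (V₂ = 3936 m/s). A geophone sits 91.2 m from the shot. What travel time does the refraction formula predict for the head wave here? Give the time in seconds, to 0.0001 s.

0.0765 s

θ_c = arcsin(V₁/V₂) = arcsin(1756/3936) = 26.50°, cos θ_c = 0.8950.
Intercept time tᵢ = 2h cos θ_c / V₁ = 2·52.3·0.8950/1756 = 0.05331 s.
t = x/V₂ + tᵢ = 91.2/3936 + 0.05331 = 0.07648 s.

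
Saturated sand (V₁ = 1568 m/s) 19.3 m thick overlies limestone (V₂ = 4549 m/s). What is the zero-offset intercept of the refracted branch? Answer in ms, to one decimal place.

23.1 ms

tᵢ = 2h·√(V₂²−V₁²)/(V₁V₂).
√(V₂²−V₁²) = √(4549²−1568²) = 4270.2 m/s.
tᵢ = 2·19.3·4270.2/(1568·4549) = 0.02311 s.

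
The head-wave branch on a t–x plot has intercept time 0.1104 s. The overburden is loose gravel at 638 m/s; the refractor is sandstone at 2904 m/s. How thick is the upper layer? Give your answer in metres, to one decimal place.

θ_c = arcsin(638/2904) = 12.69°; cos θ_c = 0.9756.
tᵢ = 2h cos θ_c/V₁ ⇒ h = tᵢ·V₁/(2 cos θ_c) = 0.1104·638/(2·0.9756) = 36.10 m.

36.1 m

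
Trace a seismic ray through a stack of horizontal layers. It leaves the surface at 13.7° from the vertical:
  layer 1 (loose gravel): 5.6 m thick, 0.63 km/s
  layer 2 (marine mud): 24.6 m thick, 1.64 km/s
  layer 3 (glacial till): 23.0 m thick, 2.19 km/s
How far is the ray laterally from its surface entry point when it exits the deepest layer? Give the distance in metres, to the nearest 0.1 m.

Ray parameter p = sin 13.7° / 0.63 km/s = 3.7593e-01 s/km.
Layer 1: θ = 13.70°; offset = 5.6·tan 13.70° = 1.365 m.
Layer 2: sin θ = p·1.64 = 0.6165 → θ = 38.06°; offset = 24.6·tan 38.06° = 19.263 m.
Layer 3: sin θ = p·2.19 = 0.8233 → θ = 55.42°; offset = 23.0·tan 55.42° = 33.360 m.
Summing the layer offsets gives 53.989 m.

54.0 m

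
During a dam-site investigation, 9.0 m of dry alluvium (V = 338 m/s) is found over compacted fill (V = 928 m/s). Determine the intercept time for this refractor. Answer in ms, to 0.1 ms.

49.6 ms

θ_c = arcsin(V₁/V₂) = arcsin(338/928) = 21.36°; cos θ_c = 0.9313.
tᵢ = 2h·cos θ_c / V₁ = 2·9.0·0.9313 / 338 = 0.04960 s.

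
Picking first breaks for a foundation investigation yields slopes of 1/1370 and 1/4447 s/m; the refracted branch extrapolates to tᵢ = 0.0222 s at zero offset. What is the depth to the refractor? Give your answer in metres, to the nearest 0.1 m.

h = tᵢ·V₁·V₂ / (2·√(V₂²−V₁²)).
√(V₂²−V₁²) = √(4447² − 1370²) = 4230.7 m/s.
h = 0.0222 s × 1370 × 4447 / (2 × 4230.7) = 15.98 m.

16.0 m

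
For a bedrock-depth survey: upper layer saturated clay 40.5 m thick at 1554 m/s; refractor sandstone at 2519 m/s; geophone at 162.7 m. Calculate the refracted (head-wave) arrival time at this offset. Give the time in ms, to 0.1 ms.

105.6 ms

θ_c = arcsin(V₁/V₂) = arcsin(1554/2519) = 38.09°, cos θ_c = 0.7870.
Intercept time tᵢ = 2h cos θ_c / V₁ = 2·40.5·0.7870/1554 = 0.04102 s.
t = x/V₂ + tᵢ = 162.7/2519 + 0.04102 = 0.10561 s.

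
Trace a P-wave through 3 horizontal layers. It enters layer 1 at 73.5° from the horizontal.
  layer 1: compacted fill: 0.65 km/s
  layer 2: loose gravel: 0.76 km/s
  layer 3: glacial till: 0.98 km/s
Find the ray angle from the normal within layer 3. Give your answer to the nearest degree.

25°

From the normal: θ₁ = 90° − 73.5° = 16.5°.
Snell's law across each interface conserves sin θ / V, so sin θ_3 = V_3·sin θ₁/V₁.
sin θ_3 = 0.98 × sin 16.5° / 0.65 = 0.4282.
θ_3 = 25.35° from the vertical.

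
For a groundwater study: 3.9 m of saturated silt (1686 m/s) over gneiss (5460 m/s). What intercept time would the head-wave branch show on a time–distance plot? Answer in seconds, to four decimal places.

tᵢ = 2h·√(V₂²−V₁²)/(V₁V₂).
√(V₂²−V₁²) = √(5460²−1686²) = 5193.2 m/s.
tᵢ = 2·3.9·5193.2/(1686·5460) = 0.00440 s.

0.0044 s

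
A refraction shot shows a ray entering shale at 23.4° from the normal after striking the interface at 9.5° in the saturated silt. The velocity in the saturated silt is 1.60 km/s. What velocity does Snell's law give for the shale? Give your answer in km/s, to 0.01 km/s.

3.85 km/s

sin 9.5° = 0.1650; sin 23.4° = 0.3971.
V₂ = V₁·(sin θ₂/sin θ₁) = 1.60·(0.3971/0.1650) = 3.85 km/s.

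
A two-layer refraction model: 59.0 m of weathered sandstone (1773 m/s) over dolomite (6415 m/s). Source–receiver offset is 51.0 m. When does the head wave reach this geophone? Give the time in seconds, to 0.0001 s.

θ_c = arcsin(V₁/V₂) = arcsin(1773/6415) = 16.04°, cos θ_c = 0.9610.
Intercept time tᵢ = 2h cos θ_c / V₁ = 2·59.0·0.9610/1773 = 0.06396 s.
t = x/V₂ + tᵢ = 51.0/6415 + 0.06396 = 0.07191 s.

0.0719 s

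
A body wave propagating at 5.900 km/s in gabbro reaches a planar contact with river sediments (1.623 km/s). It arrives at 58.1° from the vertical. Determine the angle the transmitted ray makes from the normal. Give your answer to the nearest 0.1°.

13.5°

Snell's law: sin θ₂ = (V₂/V₁)·sin θ₁ = (1.623/5.900)·sin 58.1° = 0.2335.
θ₂ = sin⁻¹(0.2335) = 13.51° (from vertical).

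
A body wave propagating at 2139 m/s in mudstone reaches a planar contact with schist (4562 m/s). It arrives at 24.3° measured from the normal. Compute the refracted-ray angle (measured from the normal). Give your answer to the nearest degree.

sin θ₁/V₁ = sin θ₂/V₂ ⇒ sin θ₂ = 4562·sin 24.3°/2139 = 4562·0.4115/2139 = 0.8777.
θ₂ = sin⁻¹(0.8777) = 61.36° (from vertical).

61°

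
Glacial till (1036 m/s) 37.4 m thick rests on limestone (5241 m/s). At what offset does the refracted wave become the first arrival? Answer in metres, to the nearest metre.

91 m

x_cross = 2h·√((V₂+V₁)/(V₂−V₁)).
(V₂+V₁)/(V₂−V₁) = (5241+1036)/(5241−1036) = 1.4927; √ = 1.2218.
x_cross = 2·37.4·1.2218 = 91.39 m.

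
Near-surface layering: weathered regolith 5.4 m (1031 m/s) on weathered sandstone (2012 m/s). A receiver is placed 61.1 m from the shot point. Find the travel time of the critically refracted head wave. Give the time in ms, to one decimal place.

θ_c = arcsin(V₁/V₂) = arcsin(1031/2012) = 30.83°, cos θ_c = 0.8587.
Intercept time tᵢ = 2h cos θ_c / V₁ = 2·5.4·0.8587/1031 = 0.00900 s.
t = x/V₂ + tᵢ = 61.1/2012 + 0.00900 = 0.03936 s.

39.4 ms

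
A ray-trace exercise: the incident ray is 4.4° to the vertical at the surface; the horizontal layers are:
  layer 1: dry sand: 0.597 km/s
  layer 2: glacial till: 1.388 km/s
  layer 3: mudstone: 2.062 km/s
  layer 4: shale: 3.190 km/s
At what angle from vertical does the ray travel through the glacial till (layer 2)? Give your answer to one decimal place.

Snell's law across each interface conserves sin θ / V, so sin θ_2 = V_2·sin θ₁/V₁.
sin θ_2 = 1.388 × sin 4.4° / 0.597 = 0.1784.
θ_2 = 10.27° from the vertical.

10.3°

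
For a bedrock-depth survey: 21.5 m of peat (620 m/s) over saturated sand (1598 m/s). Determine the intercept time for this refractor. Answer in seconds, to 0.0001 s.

tᵢ = 2h·√(V₂²−V₁²)/(V₁V₂).
√(V₂²−V₁²) = √(1598²−620²) = 1472.8 m/s.
tᵢ = 2·21.5·1472.8/(620·1598) = 0.06392 s.

0.0639 s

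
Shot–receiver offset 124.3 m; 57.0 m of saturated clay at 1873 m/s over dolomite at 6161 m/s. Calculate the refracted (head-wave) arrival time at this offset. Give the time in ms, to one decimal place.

θ_c = arcsin(V₁/V₂) = arcsin(1873/6161) = 17.70°, cos θ_c = 0.9527.
Intercept time tᵢ = 2h cos θ_c / V₁ = 2·57.0·0.9527/1873 = 0.05798 s.
t = x/V₂ + tᵢ = 124.3/6161 + 0.05798 = 0.07816 s.

78.2 ms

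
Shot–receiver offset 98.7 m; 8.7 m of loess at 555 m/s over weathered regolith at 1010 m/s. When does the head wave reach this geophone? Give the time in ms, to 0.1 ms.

123.9 ms

t = x/V₂ + 2h·√(V₂²−V₁²)/(V₁V₂).
√(V₂²−V₁²) = √(1010²−555²) = 843.8 m/s; delay term = 2·8.7·843.8/(555·1010) = 0.02619 s.
t = 98.7/1010 + 0.02619 = 0.12392 s.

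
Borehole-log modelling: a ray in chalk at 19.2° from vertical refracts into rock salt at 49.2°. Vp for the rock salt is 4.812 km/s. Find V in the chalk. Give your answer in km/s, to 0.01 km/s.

Snell's law: sin 19.2°/V₁ = sin 49.2°/V₂.
V₁ = V₂·sin 19.2°/sin 49.2° = 4.812 × 0.4344 = 2.09 km/s.

2.09 km/s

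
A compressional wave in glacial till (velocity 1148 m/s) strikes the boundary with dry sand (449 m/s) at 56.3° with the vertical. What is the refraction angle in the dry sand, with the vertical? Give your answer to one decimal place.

sin θ₁/V₁ = sin θ₂/V₂ ⇒ sin θ₂ = 449·sin 56.3°/1148 = 449·0.8320/1148 = 0.3254.
θ₂ = arcsin 0.3254 = 18.99° from the normal.

19.0°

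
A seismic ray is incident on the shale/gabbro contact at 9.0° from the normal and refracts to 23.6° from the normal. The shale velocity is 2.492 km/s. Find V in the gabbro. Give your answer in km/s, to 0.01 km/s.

sin 9.0° = 0.1564; sin 23.6° = 0.4003.
V₂ = V₁·(sin θ₂/sin θ₁) = 2.492·(0.4003/0.1564) = 6.38 km/s.

6.38 km/s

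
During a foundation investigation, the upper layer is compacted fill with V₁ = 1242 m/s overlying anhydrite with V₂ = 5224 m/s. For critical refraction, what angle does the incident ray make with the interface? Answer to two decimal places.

Critical incidence: sin θ_c = V₁/V₂ = 1242/5224 = 0.2377.
θ_c = arcsin 0.2377 = 13.75°.
Measured from the interface: 90° − 13.75° = 76.25°.

76.25°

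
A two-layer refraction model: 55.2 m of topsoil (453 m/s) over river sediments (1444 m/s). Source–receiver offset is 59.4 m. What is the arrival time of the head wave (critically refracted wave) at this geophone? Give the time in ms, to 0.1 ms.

272.5 ms

t = x/V₂ + 2h·√(V₂²−V₁²)/(V₁V₂).
√(V₂²−V₁²) = √(1444²−453²) = 1371.1 m/s; delay term = 2·55.2·1371.1/(453·1444) = 0.23141 s.
t = 59.4/1444 + 0.23141 = 0.27254 s.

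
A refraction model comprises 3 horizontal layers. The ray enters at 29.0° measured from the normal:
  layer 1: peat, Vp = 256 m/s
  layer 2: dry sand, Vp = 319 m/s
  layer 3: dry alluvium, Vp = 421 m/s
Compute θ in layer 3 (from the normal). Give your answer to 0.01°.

Snell's law across each interface conserves sin θ / V, so sin θ_3 = V_3·sin θ₁/V₁.
sin θ_3 = 421 × sin 29.0° / 256 = 0.7973.
θ_3 = 52.87° from the vertical.

52.87°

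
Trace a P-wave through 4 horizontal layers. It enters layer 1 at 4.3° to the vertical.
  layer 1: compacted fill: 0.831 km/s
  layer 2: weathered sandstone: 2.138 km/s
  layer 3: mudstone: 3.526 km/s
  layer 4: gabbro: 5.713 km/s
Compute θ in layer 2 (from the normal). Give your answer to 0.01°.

11.12°

Ray parameter p = sin 4.3° / 0.831 = 9.0227e-02 s/km.
sin θ_2 = p·V_2 = 9.0227e-02 × 2.138 = 0.1929.
θ_2 = 11.12° from the vertical.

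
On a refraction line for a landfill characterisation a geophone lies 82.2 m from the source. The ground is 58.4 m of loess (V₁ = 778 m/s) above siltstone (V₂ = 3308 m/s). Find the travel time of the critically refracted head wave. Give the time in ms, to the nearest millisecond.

t = x/V₂ + 2h·√(V₂²−V₁²)/(V₁V₂).
√(V₂²−V₁²) = √(3308²−778²) = 3215.2 m/s; delay term = 2·58.4·3215.2/(778·3308) = 0.14592 s.
t = 82.2/3308 + 0.14592 = 0.17077 s.

171 ms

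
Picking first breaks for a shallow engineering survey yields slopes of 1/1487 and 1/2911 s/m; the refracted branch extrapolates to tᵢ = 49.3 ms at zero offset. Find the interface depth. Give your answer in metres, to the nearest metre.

43 m

θ_c = arcsin(1487/2911) = 30.72°; cos θ_c = 0.8597.
tᵢ = 2h cos θ_c/V₁ ⇒ h = tᵢ·V₁/(2 cos θ_c) = 0.0493·1487/(2·0.8597) = 42.64 m.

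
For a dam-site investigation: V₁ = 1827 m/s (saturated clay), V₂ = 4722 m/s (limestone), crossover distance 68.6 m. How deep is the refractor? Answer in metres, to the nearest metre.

h = (x_cross/2)·√((V₂−V₁)/(V₂+V₁)).
(V₂−V₁)/(V₂+V₁) = (4722−1827)/(4722+1827) = 0.4421; √ = 0.6649.
h = (68.6/2)·0.6649 = 22.81 m.

23 m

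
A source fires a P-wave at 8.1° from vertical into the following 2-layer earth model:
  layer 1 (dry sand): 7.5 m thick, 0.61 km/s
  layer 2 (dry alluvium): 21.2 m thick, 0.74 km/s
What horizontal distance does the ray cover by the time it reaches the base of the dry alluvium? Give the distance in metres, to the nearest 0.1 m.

Ray parameter p = sin 8.1° / 0.61 km/s = 2.3099e-01 s/km.
Layer 1: θ = 8.10°; offset = 7.5·tan 8.10° = 1.067 m.
Layer 2: sin θ = p·0.74 = 0.1709 → θ = 9.84°; offset = 21.2·tan 9.84° = 3.678 m.
Summing the layer offsets gives 4.745 m.

4.7 m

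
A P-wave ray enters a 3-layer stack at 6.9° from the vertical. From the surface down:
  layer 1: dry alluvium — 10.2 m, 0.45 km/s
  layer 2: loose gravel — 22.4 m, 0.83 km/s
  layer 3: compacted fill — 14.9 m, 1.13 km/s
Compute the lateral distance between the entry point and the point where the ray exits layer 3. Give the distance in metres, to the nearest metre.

11 m

Apply Snell's law at each interface; in layer i the horizontal offset is hᵢ·tan θᵢ.
Layer 1: θ = 6.90°; offset = 10.2·tan 6.90° = 1.234 m.
Layer 2: sin θ = 0.83·sin 6.9°/0.45 = 0.2216, θ = 12.80°; offset = 22.4·tan 12.80° = 5.090 m.
Layer 3: sin θ = 1.13·sin 6.9°/0.45 = 0.3017, θ = 17.56°; offset = 14.9·tan 17.56° = 4.715 m.
Total horizontal offset = 11.039 m.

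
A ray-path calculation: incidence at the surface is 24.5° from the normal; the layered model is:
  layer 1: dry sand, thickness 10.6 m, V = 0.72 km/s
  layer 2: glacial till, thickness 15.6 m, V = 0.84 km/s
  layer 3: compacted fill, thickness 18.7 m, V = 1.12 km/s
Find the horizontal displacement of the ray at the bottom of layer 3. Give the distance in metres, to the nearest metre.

29 m

p = sin θ₁/V₁ = sin 24.5°/0.72 = 5.7596e-01 s/km is conserved through the stack.
Layer 1: θ = 24.50°; offset = 10.6·tan 24.50° = 4.831 m.
Layer 2: sin θ = p·0.84 = 0.4838 → θ = 28.93°; offset = 15.6·tan 28.93° = 8.624 m.
Layer 3: sin θ = p·1.12 = 0.6451 → θ = 40.17°; offset = 18.7·tan 40.17° = 15.787 m.
Summing the layer offsets gives 29.241 m.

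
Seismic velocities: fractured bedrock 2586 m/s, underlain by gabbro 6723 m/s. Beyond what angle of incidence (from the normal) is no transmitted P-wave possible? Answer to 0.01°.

22.62°

Critical incidence: sin θ_c = V₁/V₂ = 2586/6723 = 0.3846.
θ_c = arcsin 0.3846 = 22.62°.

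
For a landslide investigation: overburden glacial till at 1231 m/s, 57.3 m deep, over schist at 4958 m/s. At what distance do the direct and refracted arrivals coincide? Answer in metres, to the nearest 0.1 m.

147.7 m

θ_c = arcsin(1231/4958) = 14.38°, so cos θ_c = 0.9687 and tᵢ = 2h cos θ_c/V₁ = 0.0902 s.
At crossover x/V₁ = x/V₂ + tᵢ ⇒ x = tᵢ/(1/V₁ − 1/V₂) = 0.09018/(8.1235e-04 − 2.0169e-04) = 147.68 m.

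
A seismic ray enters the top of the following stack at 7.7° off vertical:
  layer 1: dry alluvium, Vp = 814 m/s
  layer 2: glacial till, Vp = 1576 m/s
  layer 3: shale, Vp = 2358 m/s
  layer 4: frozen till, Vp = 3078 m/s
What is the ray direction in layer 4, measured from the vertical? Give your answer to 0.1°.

30.4°

Ray parameter p = sin 7.7° / 814 = 1.6460e-04 s/m.
sin θ_4 = p·V_4 = 1.6460e-04 × 3078 = 0.5066.
θ_4 = arcsin 0.5066 = 30.44°.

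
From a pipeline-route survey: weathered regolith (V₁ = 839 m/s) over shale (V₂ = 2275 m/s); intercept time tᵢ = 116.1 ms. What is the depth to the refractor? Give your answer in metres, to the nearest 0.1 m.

h = tᵢ·V₁·V₂ / (2·√(V₂²−V₁²)).
√(V₂²−V₁²) = √(2275² − 839²) = 2114.6 m/s.
h = 0.1161 s × 839 × 2275 / (2 × 2114.6) = 52.40 m.

52.4 m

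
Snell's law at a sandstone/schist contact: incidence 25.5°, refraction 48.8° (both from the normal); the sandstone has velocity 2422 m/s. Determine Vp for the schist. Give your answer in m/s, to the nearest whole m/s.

sin 25.5° = 0.4305; sin 48.8° = 0.7524.
V₂ = V₁·(sin θ₂/sin θ₁) = 2422·(0.7524/0.4305) = 4232.99 m/s.

4233 m/s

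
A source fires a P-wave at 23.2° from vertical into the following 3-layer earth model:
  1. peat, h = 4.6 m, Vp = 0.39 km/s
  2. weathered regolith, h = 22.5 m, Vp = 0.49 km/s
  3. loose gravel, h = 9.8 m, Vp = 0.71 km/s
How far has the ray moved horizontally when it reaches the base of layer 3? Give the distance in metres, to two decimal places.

24.87 m

p = sin θ₁/V₁ = sin 23.2°/0.39 = 1.0101e+00 s/km is conserved through the stack.
Layer 1: θ = 23.20°; offset = 4.6·tan 23.20° = 1.9716 m.
Layer 2: sin θ = p·0.49 = 0.4950 → θ = 29.67°; offset = 22.5·tan 29.67° = 12.8164 m.
Layer 3: sin θ = p·0.71 = 0.7172 → θ = 45.82°; offset = 9.8·tan 45.82° = 10.0852 m.
Summing the layer offsets gives 24.8732 m.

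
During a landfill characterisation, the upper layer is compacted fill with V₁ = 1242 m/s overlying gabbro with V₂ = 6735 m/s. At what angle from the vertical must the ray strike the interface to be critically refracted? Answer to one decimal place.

Critical incidence: sin θ_c = V₁/V₂ = 1242/6735 = 0.1844.
θ_c = arcsin 0.1844 = 10.63°.

10.6°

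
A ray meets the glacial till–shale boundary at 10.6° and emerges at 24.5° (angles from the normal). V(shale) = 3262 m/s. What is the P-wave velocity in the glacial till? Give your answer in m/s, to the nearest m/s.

1447 m/s

Snell's law: sin 10.6°/V₁ = sin 24.5°/V₂.
V₁ = V₂·sin 10.6°/sin 24.5° = 3262 × 0.4436 = 1446.97 m/s.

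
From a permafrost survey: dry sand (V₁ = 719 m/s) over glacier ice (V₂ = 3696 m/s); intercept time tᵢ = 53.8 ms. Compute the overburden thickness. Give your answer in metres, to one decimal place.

19.7 m

θ_c = arcsin(719/3696) = 11.22°; cos θ_c = 0.9809.
tᵢ = 2h cos θ_c/V₁ ⇒ h = tᵢ·V₁/(2 cos θ_c) = 0.0538·719/(2·0.9809) = 19.72 m.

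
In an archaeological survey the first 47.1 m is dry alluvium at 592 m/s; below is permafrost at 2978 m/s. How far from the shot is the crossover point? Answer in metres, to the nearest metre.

115 m

x_cross = 2h·√((V₂+V₁)/(V₂−V₁)).
(V₂+V₁)/(V₂−V₁) = (2978+592)/(2978−592) = 1.4962; √ = 1.2232.
x_cross = 2·47.1·1.2232 = 115.23 m.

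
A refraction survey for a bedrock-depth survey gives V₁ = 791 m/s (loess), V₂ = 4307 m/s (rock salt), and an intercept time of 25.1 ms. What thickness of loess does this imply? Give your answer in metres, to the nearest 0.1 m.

10.1 m

θ_c = arcsin(791/4307) = 10.58°; cos θ_c = 0.9830.
tᵢ = 2h cos θ_c/V₁ ⇒ h = tᵢ·V₁/(2 cos θ_c) = 0.0251·791/(2·0.9830) = 10.10 m.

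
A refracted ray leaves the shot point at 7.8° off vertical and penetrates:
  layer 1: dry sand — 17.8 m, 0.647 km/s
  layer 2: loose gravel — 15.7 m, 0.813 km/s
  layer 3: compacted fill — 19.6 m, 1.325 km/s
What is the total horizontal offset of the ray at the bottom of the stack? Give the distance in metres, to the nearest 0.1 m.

10.8 m

Apply Snell's law at each interface; in layer i the horizontal offset is hᵢ·tan θᵢ.
Layer 1: θ = 7.80°; offset = 17.8·tan 7.80° = 2.438 m.
Layer 2: sin θ = 0.813·sin 7.8°/0.647 = 0.1705, θ = 9.82°; offset = 15.7·tan 9.82° = 2.717 m.
Layer 3: sin θ = 1.325·sin 7.8°/0.647 = 0.2779, θ = 16.14°; offset = 19.6·tan 16.14° = 5.671 m.
Summing the layer offsets gives 10.826 m.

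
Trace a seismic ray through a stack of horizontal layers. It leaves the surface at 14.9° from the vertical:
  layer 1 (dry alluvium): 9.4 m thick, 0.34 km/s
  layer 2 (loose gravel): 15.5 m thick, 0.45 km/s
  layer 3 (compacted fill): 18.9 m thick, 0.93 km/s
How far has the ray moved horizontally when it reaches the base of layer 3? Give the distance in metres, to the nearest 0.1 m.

p = sin θ₁/V₁ = sin 14.9°/0.34 = 7.5627e-01 s/km is conserved through the stack.
Layer 1: θ = 14.90°; offset = 9.4·tan 14.90° = 2.501 m.
Layer 2: sin θ = p·0.45 = 0.3403 → θ = 19.90°; offset = 15.5·tan 19.90° = 5.610 m.
Layer 3: sin θ = p·0.93 = 0.7033 → θ = 44.70°; offset = 18.9·tan 44.70° = 18.700 m.
Total horizontal offset = 26.811 m.

26.8 m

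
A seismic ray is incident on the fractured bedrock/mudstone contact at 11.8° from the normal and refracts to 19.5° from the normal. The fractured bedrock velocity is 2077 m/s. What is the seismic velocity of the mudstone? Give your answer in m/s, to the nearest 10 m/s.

3390 m/s

sin 11.8° = 0.2045; sin 19.5° = 0.3338.
V₂ = V₁·(sin θ₂/sin θ₁) = 2077·(0.3338/0.2045) = 3390.37 m/s.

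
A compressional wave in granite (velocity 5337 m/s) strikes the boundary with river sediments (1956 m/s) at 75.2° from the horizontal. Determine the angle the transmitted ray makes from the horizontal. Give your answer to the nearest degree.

Convert to the normal: θ₁ = 90° − 75.2° = 14.8°.
sin θ₁/V₁ = sin θ₂/V₂ ⇒ sin θ₂ = 1956·sin 14.8°/5337 = 1956·0.2554/5337 = 0.0936.
θ₂ = arcsin 0.0936 = 5.37° from the normal.
From the interface: 90° − 5.37° = 84.63°.

85°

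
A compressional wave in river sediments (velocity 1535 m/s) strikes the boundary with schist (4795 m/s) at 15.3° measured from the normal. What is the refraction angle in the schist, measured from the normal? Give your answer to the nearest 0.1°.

sin θ₁/V₁ = sin θ₂/V₂ ⇒ sin θ₂ = 4795·sin 15.3°/1535 = 4795·0.2639/1535 = 0.8243.
θ₂ = arcsin 0.8243 = 55.52° from the normal.

55.5°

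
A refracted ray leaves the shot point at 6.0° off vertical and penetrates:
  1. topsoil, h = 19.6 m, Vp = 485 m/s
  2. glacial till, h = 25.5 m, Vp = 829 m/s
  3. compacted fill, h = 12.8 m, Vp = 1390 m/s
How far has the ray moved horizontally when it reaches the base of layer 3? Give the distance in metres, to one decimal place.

10.7 m

p = sin θ₁/V₁ = sin 6.0°/485 = 2.1552e-04 s/m is conserved through the stack.
Layer 1: θ = 6.00°; offset = 19.6·tan 6.00° = 2.060 m.
Layer 2: sin θ = p·829 = 0.1787 → θ = 10.29°; offset = 25.5·tan 10.29° = 4.631 m.
Layer 3: sin θ = p·1390 = 0.2996 → θ = 17.43°; offset = 12.8·tan 17.43° = 4.019 m.
Σ offsets = 10.710 m.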